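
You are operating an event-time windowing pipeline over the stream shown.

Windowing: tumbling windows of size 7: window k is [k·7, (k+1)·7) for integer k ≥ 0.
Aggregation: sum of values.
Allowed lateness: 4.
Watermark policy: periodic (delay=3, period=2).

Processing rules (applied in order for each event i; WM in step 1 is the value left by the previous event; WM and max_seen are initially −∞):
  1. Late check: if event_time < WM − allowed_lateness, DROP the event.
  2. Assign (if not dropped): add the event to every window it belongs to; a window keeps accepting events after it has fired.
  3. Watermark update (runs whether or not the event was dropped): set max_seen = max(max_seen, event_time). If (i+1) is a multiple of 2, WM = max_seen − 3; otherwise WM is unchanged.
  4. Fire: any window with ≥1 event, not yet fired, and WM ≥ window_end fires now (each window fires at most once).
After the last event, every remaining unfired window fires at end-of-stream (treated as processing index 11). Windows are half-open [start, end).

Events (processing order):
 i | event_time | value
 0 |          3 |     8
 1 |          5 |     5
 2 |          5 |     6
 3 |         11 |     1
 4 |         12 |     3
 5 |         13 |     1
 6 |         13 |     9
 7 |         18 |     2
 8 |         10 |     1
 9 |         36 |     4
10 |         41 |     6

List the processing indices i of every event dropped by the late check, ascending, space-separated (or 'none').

8

i=0 t=3 v=8: → [0,7); WM=−∞
i=1 t=5 v=5: → [0,7); WM=2
i=2 t=5 v=6: → [0,7); WM=2
i=3 t=11 v=1: → [7,14); WM=8; [0,7) fires=19
i=4 t=12 v=3: → [7,14); WM=8
i=5 t=13 v=1: → [7,14); WM=10
i=6 t=13 v=9: → [7,14); WM=10
i=7 t=18 v=2: → [14,21); WM=15; [7,14) fires=14
i=8 t=10 v=1: DROP (t<15-4); WM=15
i=9 t=36 v=4: → [35,42); WM=33; [14,21) fires=2
i=10 t=41 v=6: → [35,42); WM=33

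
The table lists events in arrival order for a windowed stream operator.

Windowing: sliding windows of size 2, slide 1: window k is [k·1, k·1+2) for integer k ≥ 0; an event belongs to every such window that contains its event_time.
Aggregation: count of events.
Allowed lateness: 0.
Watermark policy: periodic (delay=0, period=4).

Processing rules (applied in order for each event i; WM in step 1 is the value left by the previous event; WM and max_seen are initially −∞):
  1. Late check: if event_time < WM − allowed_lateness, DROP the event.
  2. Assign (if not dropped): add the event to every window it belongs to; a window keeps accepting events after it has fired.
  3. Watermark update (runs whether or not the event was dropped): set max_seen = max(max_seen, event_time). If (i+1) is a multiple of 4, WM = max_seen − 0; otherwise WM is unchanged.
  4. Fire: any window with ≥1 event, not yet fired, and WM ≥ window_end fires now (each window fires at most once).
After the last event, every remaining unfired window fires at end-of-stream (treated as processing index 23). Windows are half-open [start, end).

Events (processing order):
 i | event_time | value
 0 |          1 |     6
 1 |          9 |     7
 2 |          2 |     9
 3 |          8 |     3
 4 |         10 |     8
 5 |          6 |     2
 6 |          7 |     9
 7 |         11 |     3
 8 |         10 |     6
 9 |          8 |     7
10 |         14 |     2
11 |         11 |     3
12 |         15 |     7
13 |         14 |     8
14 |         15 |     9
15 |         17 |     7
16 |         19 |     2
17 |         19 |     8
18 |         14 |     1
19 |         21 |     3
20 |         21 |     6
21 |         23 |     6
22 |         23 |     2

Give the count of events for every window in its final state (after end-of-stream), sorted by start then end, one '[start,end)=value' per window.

[0,2)=1 [1,3)=2 [2,4)=1 [7,9)=1 [8,10)=2 [9,11)=2 [10,12)=3 [11,13)=2 [13,15)=2 [14,16)=4 [15,17)=2 [16,18)=1 [17,19)=1 [18,20)=2 [19,21)=2 [20,22)=2 [21,23)=2 [22,24)=2 [23,25)=2

i=0 t=1 v=6: → [1,3),[0,2); WM=−∞
i=1 t=9 v=7: → [9,11),[8,10); WM=−∞
i=2 t=2 v=9: → [2,4),[1,3); WM=−∞
i=3 t=8 v=3: → [8,10),[7,9); WM=9; [0,2) fires=1 [1,3) fires=2 [2,4) fires=1 [7,9) fires=1
i=4 t=10 v=8: → [10,12),[9,11); WM=9
i=5 t=6 v=2: DROP (t<9-0); WM=9
i=6 t=7 v=9: DROP (t<9-0); WM=9
i=7 t=11 v=3: → [11,13),[10,12); WM=11; [8,10) fires=2 [9,11) fires=2
i=8 t=10 v=6: DROP (t<11-0); WM=11
i=9 t=8 v=7: DROP (t<11-0); WM=11
i=10 t=14 v=2: → [14,16),[13,15); WM=11
i=11 t=11 v=3: → [11,13),[10,12); WM=14; [10,12) fires=3 [11,13) fires=2
i=12 t=15 v=7: → [15,17),[14,16); WM=14
i=13 t=14 v=8: → [14,16),[13,15); WM=14
i=14 t=15 v=9: → [15,17),[14,16); WM=14
i=15 t=17 v=7: → [17,19),[16,18); WM=17; [13,15) fires=2 [14,16) fires=4 [15,17) fires=2
i=16 t=19 v=2: → [19,21),[18,20); WM=17
i=17 t=19 v=8: → [19,21),[18,20); WM=17
i=18 t=14 v=1: DROP (t<17-0); WM=17
i=19 t=21 v=3: → [21,23),[20,22); WM=21; [16,18) fires=1 [17,19) fires=1 [18,20) fires=2 [19,21) fires=2
i=20 t=21 v=6: → [21,23),[20,22); WM=21
i=21 t=23 v=6: → [23,25),[22,24); WM=21
i=22 t=23 v=2: → [23,25),[22,24); WM=21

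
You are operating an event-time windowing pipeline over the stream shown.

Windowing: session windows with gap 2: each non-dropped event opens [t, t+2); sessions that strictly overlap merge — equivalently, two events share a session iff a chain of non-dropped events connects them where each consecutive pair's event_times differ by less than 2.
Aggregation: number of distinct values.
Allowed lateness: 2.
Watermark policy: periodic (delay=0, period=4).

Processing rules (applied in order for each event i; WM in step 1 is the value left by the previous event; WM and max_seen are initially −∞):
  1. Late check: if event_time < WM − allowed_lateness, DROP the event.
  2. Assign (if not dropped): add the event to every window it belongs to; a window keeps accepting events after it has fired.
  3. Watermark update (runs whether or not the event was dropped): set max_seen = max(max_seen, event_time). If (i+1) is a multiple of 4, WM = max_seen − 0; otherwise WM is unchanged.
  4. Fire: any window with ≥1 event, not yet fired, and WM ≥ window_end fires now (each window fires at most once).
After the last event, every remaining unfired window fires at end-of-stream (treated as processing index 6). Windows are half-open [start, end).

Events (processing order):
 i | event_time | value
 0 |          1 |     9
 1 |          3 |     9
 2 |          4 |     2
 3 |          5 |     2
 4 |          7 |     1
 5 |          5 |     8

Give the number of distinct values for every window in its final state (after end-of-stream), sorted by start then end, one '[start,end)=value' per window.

i=0 t=1 v=9: → [1,3); WM=−∞
i=1 t=3 v=9: → [3,5); WM=−∞
i=2 t=4 v=2: → [3,6); WM=−∞
i=3 t=5 v=2: → [3,7); WM=5
i=4 t=7 v=1: → [7,9); WM=5
i=5 t=5 v=8: → [3,7); WM=5

[1,3)=1 [3,7)=3 [7,9)=1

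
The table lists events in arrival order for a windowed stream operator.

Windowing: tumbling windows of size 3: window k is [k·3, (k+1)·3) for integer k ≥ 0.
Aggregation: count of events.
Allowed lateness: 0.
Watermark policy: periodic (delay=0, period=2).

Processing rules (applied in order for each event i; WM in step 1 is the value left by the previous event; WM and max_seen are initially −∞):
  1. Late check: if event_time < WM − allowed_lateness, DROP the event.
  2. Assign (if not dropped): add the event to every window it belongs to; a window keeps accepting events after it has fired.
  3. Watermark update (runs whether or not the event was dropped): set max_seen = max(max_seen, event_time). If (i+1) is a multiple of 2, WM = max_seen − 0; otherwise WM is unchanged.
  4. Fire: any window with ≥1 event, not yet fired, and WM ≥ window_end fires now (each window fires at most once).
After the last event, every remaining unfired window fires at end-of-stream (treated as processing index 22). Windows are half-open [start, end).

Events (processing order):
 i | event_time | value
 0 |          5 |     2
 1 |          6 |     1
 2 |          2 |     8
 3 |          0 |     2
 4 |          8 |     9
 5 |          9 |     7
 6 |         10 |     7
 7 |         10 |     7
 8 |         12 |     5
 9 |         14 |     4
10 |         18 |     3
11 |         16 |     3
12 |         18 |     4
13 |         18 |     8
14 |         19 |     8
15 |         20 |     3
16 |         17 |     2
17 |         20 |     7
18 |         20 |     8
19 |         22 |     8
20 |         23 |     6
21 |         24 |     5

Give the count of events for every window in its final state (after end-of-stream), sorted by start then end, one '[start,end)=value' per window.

i=0 t=5 v=2: → [3,6); WM=−∞
i=1 t=6 v=1: → [6,9); WM=6; [3,6) fires=1
i=2 t=2 v=8: DROP (t<6-0); WM=6
i=3 t=0 v=2: DROP (t<6-0); WM=6
i=4 t=8 v=9: → [6,9); WM=6
i=5 t=9 v=7: → [9,12); WM=9; [6,9) fires=2
i=6 t=10 v=7: → [9,12); WM=9
i=7 t=10 v=7: → [9,12); WM=10
i=8 t=12 v=5: → [12,15); WM=10
i=9 t=14 v=4: → [12,15); WM=14; [9,12) fires=3
i=10 t=18 v=3: → [18,21); WM=14
i=11 t=16 v=3: → [15,18); WM=18; [12,15) fires=2 [15,18) fires=1
i=12 t=18 v=4: → [18,21); WM=18
i=13 t=18 v=8: → [18,21); WM=18
i=14 t=19 v=8: → [18,21); WM=18
i=15 t=20 v=3: → [18,21); WM=20
i=16 t=17 v=2: DROP (t<20-0); WM=20
i=17 t=20 v=7: → [18,21); WM=20
i=18 t=20 v=8: → [18,21); WM=20
i=19 t=22 v=8: → [21,24); WM=22; [18,21) fires=7
i=20 t=23 v=6: → [21,24); WM=22
i=21 t=24 v=5: → [24,27); WM=24; [21,24) fires=2

[3,6)=1 [6,9)=2 [9,12)=3 [12,15)=2 [15,18)=1 [18,21)=7 [21,24)=2 [24,27)=1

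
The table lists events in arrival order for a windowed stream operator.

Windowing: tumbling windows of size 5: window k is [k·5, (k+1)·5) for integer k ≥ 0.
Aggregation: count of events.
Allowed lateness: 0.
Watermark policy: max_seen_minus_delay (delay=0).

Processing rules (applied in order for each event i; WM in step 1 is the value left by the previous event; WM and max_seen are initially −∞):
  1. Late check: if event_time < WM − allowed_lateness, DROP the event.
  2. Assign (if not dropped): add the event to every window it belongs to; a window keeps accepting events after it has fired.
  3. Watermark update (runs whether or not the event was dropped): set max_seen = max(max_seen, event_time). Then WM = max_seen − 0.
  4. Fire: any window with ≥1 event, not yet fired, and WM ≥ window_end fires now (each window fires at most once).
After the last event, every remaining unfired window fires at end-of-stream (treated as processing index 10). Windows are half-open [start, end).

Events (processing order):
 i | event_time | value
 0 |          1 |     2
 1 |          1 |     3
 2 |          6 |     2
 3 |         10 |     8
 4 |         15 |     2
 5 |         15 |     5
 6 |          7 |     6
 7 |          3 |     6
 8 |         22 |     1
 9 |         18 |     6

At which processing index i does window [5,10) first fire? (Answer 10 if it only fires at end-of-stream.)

3

i=0 t=1 v=2: → [0,5); WM=1
i=1 t=1 v=3: → [0,5); WM=1
i=2 t=6 v=2: → [5,10); WM=6; [0,5) fires=2
i=3 t=10 v=8: → [10,15); WM=10; [5,10) fires=1
i=4 t=15 v=2: → [15,20); WM=15; [10,15) fires=1
i=5 t=15 v=5: → [15,20); WM=15
i=6 t=7 v=6: DROP (t<15-0); WM=15
i=7 t=3 v=6: DROP (t<15-0); WM=15
i=8 t=22 v=1: → [20,25); WM=22; [15,20) fires=2
i=9 t=18 v=6: DROP (t<22-0); WM=22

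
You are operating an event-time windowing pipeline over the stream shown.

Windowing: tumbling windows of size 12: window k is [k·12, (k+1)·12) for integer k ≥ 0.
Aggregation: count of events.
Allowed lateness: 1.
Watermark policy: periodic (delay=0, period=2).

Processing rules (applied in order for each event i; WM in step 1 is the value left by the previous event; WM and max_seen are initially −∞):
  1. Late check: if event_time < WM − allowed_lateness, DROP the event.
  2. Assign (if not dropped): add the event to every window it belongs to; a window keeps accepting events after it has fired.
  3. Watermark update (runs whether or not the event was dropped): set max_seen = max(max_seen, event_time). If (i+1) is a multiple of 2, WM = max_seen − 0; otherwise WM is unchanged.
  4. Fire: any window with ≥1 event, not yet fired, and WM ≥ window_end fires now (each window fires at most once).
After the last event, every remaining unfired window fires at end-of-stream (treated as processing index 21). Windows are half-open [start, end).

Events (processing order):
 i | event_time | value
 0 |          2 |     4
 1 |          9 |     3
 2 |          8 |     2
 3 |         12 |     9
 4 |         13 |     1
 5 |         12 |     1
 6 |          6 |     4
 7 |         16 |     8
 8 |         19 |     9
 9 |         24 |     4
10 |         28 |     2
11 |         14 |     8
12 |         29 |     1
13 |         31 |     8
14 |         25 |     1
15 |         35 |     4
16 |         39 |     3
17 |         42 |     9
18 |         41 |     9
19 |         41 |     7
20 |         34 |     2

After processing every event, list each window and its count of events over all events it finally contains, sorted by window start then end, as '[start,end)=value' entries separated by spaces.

[0,12)=3 [12,24)=5 [24,36)=5 [36,48)=4

i=0 t=2 v=4: → [0,12); WM=−∞
i=1 t=9 v=3: → [0,12); WM=9
i=2 t=8 v=2: → [0,12); WM=9
i=3 t=12 v=9: → [12,24); WM=12; [0,12) fires=3
i=4 t=13 v=1: → [12,24); WM=12
i=5 t=12 v=1: → [12,24); WM=13
i=6 t=6 v=4: DROP (t<13-1); WM=13
i=7 t=16 v=8: → [12,24); WM=16
i=8 t=19 v=9: → [12,24); WM=16
i=9 t=24 v=4: → [24,36); WM=24; [12,24) fires=5
i=10 t=28 v=2: → [24,36); WM=24
i=11 t=14 v=8: DROP (t<24-1); WM=28
i=12 t=29 v=1: → [24,36); WM=28
i=13 t=31 v=8: → [24,36); WM=31
i=14 t=25 v=1: DROP (t<31-1); WM=31
i=15 t=35 v=4: → [24,36); WM=35
i=16 t=39 v=3: → [36,48); WM=35
i=17 t=42 v=9: → [36,48); WM=42; [24,36) fires=5
i=18 t=41 v=9: → [36,48); WM=42
i=19 t=41 v=7: → [36,48); WM=42
i=20 t=34 v=2: DROP (t<42-1); WM=42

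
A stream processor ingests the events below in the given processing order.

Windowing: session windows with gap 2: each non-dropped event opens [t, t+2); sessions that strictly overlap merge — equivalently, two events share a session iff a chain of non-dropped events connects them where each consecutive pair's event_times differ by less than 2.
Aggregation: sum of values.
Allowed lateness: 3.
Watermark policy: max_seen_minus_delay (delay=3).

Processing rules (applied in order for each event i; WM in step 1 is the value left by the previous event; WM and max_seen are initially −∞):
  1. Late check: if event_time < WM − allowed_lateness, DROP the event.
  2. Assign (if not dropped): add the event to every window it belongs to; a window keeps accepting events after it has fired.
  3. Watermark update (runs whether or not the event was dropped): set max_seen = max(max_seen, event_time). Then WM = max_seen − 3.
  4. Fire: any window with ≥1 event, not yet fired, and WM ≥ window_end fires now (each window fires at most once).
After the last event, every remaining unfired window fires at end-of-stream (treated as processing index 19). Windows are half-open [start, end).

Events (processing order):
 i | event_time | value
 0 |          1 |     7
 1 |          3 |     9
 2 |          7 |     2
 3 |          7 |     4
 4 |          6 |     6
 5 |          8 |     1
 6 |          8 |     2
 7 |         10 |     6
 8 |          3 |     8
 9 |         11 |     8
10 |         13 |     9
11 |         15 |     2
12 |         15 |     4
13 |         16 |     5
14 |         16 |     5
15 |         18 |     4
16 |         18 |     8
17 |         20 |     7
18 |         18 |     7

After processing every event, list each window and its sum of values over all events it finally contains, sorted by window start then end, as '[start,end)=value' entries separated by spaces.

i=0 t=1 v=7: → [1,3); WM=-2
i=1 t=3 v=9: → [3,5); WM=0
i=2 t=7 v=2: → [7,9); WM=4
i=3 t=7 v=4: → [7,9); WM=4
i=4 t=6 v=6: → [6,9); WM=4
i=5 t=8 v=1: → [6,10); WM=5
i=6 t=8 v=2: → [6,10); WM=5
i=7 t=10 v=6: → [10,12); WM=7
i=8 t=3 v=8: DROP (t<7-3); WM=7
i=9 t=11 v=8: → [10,13); WM=8
i=10 t=13 v=9: → [13,15); WM=10
i=11 t=15 v=2: → [15,17); WM=12
i=12 t=15 v=4: → [15,17); WM=12
i=13 t=16 v=5: → [15,18); WM=13
i=14 t=16 v=5: → [15,18); WM=13
i=15 t=18 v=4: → [18,20); WM=15
i=16 t=18 v=8: → [18,20); WM=15
i=17 t=20 v=7: → [20,22); WM=17
i=18 t=18 v=7: → [18,20); WM=17

[1,3)=7 [3,5)=9 [6,10)=15 [10,13)=14 [13,15)=9 [15,18)=16 [18,20)=19 [20,22)=7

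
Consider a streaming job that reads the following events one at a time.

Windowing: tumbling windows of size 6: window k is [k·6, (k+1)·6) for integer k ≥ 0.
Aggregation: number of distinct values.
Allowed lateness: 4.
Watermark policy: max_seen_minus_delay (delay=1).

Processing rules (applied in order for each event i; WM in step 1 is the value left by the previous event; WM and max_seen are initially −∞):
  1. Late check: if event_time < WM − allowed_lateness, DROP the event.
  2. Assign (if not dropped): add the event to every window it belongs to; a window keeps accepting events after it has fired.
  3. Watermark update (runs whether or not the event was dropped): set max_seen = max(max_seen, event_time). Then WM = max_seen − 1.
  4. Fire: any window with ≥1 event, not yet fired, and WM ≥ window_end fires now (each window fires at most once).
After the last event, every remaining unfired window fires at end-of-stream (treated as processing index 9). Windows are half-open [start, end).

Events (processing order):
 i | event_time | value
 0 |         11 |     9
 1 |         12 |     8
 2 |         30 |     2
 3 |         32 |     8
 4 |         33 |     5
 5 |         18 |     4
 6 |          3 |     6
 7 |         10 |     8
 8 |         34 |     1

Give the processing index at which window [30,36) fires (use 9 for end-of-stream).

9

i=0 t=11 v=9: → [6,12); WM=10
i=1 t=12 v=8: → [12,18); WM=11
i=2 t=30 v=2: → [30,36); WM=29; [6,12) fires=1 [12,18) fires=1
i=3 t=32 v=8: → [30,36); WM=31
i=4 t=33 v=5: → [30,36); WM=32
i=5 t=18 v=4: DROP (t<32-4); WM=32
i=6 t=3 v=6: DROP (t<32-4); WM=32
i=7 t=10 v=8: DROP (t<32-4); WM=32
i=8 t=34 v=1: → [30,36); WM=33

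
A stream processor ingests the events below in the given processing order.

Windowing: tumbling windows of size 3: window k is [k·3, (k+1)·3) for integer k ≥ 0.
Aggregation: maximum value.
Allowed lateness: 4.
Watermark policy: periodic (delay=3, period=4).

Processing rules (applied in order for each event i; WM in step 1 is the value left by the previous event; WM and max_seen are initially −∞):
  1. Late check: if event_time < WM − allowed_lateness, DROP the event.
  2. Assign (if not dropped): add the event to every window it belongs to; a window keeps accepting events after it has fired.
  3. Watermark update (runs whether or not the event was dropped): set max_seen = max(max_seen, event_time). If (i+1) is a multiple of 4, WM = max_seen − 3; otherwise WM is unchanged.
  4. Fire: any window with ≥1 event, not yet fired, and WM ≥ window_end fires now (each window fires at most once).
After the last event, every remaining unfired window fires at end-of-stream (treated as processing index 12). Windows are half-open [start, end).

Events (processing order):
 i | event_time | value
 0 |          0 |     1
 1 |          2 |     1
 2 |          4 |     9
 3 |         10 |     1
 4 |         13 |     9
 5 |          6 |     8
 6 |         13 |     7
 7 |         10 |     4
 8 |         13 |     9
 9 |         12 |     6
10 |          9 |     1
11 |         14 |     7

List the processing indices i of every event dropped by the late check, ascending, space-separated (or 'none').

i=0 t=0 v=1: → [0,3); WM=−∞
i=1 t=2 v=1: → [0,3); WM=−∞
i=2 t=4 v=9: → [3,6); WM=−∞
i=3 t=10 v=1: → [9,12); WM=7; [0,3) fires=1 [3,6) fires=9
i=4 t=13 v=9: → [12,15); WM=7
i=5 t=6 v=8: → [6,9); WM=7
i=6 t=13 v=7: → [12,15); WM=7
i=7 t=10 v=4: → [9,12); WM=10; [6,9) fires=8
i=8 t=13 v=9: → [12,15); WM=10
i=9 t=12 v=6: → [12,15); WM=10
i=10 t=9 v=1: → [9,12); WM=10
i=11 t=14 v=7: → [12,15); WM=11

none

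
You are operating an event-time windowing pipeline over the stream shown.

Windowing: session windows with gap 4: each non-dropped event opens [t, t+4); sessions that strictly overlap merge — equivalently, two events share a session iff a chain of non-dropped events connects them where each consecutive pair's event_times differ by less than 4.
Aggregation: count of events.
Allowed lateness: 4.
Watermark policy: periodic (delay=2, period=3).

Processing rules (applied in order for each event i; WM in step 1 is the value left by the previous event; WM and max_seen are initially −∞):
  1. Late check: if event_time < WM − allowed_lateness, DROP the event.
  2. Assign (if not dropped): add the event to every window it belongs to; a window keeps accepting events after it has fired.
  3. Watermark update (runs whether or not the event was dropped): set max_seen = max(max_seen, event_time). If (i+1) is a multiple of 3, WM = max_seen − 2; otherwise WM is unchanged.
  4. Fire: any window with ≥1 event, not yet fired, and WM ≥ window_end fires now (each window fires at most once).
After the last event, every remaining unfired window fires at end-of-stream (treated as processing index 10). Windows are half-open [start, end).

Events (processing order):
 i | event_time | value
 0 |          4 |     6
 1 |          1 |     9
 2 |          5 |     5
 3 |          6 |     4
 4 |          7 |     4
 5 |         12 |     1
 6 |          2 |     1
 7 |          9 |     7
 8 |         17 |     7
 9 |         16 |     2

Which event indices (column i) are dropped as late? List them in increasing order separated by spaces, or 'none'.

i=0 t=4 v=6: → [4,8); WM=−∞
i=1 t=1 v=9: → [1,8); WM=−∞
i=2 t=5 v=5: → [1,9); WM=3
i=3 t=6 v=4: → [1,10); WM=3
i=4 t=7 v=4: → [1,11); WM=3
i=5 t=12 v=1: → [12,16); WM=10
i=6 t=2 v=1: DROP (t<10-4); WM=10
i=7 t=9 v=7: → [1,16); WM=10
i=8 t=17 v=7: → [17,21); WM=15
i=9 t=16 v=2: → [16,21); WM=15

6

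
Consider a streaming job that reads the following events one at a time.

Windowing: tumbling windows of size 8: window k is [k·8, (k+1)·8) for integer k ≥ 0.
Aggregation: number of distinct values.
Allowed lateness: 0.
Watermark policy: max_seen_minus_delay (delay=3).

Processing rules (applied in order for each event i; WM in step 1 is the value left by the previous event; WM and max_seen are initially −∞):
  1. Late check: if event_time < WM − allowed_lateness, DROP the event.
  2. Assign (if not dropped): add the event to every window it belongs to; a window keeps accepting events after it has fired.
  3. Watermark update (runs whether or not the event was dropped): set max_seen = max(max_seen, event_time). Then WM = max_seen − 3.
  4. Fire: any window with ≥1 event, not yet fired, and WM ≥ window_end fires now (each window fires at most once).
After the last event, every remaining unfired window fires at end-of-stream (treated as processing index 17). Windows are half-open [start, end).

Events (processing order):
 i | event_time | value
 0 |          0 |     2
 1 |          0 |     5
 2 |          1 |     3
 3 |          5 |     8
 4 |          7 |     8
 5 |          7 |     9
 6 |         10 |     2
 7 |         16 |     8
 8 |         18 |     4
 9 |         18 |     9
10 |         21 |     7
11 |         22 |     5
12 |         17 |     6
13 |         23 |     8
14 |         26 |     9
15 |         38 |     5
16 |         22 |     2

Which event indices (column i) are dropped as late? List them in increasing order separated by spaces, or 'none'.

i=0 t=0 v=2: → [0,8); WM=-3
i=1 t=0 v=5: → [0,8); WM=-3
i=2 t=1 v=3: → [0,8); WM=-2
i=3 t=5 v=8: → [0,8); WM=2
i=4 t=7 v=8: → [0,8); WM=4
i=5 t=7 v=9: → [0,8); WM=4
i=6 t=10 v=2: → [8,16); WM=7
i=7 t=16 v=8: → [16,24); WM=13; [0,8) fires=5
i=8 t=18 v=4: → [16,24); WM=15
i=9 t=18 v=9: → [16,24); WM=15
i=10 t=21 v=7: → [16,24); WM=18; [8,16) fires=1
i=11 t=22 v=5: → [16,24); WM=19
i=12 t=17 v=6: DROP (t<19-0); WM=19
i=13 t=23 v=8: → [16,24); WM=20
i=14 t=26 v=9: → [24,32); WM=23
i=15 t=38 v=5: → [32,40); WM=35; [16,24) fires=5 [24,32) fires=1
i=16 t=22 v=2: DROP (t<35-0); WM=35

12 16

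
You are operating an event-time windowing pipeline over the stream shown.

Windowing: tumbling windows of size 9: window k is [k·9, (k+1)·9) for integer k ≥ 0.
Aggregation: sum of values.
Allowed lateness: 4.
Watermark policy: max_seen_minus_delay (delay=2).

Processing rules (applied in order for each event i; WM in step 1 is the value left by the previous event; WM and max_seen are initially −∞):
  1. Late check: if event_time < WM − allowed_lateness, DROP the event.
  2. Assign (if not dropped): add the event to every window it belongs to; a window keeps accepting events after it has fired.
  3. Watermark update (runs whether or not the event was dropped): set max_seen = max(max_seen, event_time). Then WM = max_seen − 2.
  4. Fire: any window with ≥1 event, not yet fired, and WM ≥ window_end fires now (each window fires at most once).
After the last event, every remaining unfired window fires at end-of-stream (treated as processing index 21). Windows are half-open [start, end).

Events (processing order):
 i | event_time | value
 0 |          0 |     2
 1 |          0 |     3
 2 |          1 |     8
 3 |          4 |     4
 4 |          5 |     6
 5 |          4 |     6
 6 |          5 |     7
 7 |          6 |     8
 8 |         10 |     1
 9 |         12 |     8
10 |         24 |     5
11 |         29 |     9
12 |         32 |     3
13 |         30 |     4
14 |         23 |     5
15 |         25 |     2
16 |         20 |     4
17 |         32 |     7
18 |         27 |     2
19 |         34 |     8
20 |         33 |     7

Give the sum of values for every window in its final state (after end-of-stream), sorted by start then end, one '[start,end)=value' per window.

[0,9)=44 [9,18)=9 [18,27)=5 [27,36)=40

i=0 t=0 v=2: → [0,9); WM=-2
i=1 t=0 v=3: → [0,9); WM=-2
i=2 t=1 v=8: → [0,9); WM=-1
i=3 t=4 v=4: → [0,9); WM=2
i=4 t=5 v=6: → [0,9); WM=3
i=5 t=4 v=6: → [0,9); WM=3
i=6 t=5 v=7: → [0,9); WM=3
i=7 t=6 v=8: → [0,9); WM=4
i=8 t=10 v=1: → [9,18); WM=8
i=9 t=12 v=8: → [9,18); WM=10; [0,9) fires=44
i=10 t=24 v=5: → [18,27); WM=22; [9,18) fires=9
i=11 t=29 v=9: → [27,36); WM=27; [18,27) fires=5
i=12 t=32 v=3: → [27,36); WM=30
i=13 t=30 v=4: → [27,36); WM=30
i=14 t=23 v=5: DROP (t<30-4); WM=30
i=15 t=25 v=2: DROP (t<30-4); WM=30
i=16 t=20 v=4: DROP (t<30-4); WM=30
i=17 t=32 v=7: → [27,36); WM=30
i=18 t=27 v=2: → [27,36); WM=30
i=19 t=34 v=8: → [27,36); WM=32
i=20 t=33 v=7: → [27,36); WM=32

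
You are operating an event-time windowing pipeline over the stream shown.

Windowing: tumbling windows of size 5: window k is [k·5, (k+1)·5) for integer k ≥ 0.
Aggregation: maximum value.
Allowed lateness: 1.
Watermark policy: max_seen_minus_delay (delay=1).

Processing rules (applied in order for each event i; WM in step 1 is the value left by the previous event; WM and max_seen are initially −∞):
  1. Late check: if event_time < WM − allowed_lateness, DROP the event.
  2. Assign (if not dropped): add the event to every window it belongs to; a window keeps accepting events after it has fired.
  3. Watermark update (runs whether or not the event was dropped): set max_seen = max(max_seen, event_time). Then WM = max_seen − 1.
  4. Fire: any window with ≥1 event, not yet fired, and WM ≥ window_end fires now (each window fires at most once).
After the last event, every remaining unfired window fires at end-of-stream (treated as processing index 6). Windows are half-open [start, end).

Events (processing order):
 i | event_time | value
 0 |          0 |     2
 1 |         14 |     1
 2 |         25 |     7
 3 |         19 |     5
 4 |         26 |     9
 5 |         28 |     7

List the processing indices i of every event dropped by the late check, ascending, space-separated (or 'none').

3

i=0 t=0 v=2: → [0,5); WM=-1
i=1 t=14 v=1: → [10,15); WM=13; [0,5) fires=2
i=2 t=25 v=7: → [25,30); WM=24; [10,15) fires=1
i=3 t=19 v=5: DROP (t<24-1); WM=24
i=4 t=26 v=9: → [25,30); WM=25
i=5 t=28 v=7: → [25,30); WM=27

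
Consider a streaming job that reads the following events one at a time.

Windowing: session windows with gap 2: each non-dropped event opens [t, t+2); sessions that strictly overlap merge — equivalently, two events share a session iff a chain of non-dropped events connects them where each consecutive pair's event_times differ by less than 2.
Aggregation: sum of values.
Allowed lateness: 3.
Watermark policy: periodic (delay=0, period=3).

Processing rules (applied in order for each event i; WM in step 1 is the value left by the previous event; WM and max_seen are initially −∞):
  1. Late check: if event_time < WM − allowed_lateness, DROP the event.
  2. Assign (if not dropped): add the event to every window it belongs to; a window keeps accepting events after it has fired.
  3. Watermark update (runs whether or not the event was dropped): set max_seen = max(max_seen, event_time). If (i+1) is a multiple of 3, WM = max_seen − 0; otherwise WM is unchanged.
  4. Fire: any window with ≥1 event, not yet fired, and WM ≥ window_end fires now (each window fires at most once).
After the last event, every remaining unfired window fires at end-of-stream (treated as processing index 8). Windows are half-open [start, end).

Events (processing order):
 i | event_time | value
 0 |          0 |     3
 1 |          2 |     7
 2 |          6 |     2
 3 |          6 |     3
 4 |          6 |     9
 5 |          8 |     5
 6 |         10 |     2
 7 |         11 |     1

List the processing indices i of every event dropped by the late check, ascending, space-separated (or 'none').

i=0 t=0 v=3: → [0,2); WM=−∞
i=1 t=2 v=7: → [2,4); WM=−∞
i=2 t=6 v=2: → [6,8); WM=6
i=3 t=6 v=3: → [6,8); WM=6
i=4 t=6 v=9: → [6,8); WM=6
i=5 t=8 v=5: → [8,10); WM=8
i=6 t=10 v=2: → [10,12); WM=8
i=7 t=11 v=1: → [10,13); WM=8

none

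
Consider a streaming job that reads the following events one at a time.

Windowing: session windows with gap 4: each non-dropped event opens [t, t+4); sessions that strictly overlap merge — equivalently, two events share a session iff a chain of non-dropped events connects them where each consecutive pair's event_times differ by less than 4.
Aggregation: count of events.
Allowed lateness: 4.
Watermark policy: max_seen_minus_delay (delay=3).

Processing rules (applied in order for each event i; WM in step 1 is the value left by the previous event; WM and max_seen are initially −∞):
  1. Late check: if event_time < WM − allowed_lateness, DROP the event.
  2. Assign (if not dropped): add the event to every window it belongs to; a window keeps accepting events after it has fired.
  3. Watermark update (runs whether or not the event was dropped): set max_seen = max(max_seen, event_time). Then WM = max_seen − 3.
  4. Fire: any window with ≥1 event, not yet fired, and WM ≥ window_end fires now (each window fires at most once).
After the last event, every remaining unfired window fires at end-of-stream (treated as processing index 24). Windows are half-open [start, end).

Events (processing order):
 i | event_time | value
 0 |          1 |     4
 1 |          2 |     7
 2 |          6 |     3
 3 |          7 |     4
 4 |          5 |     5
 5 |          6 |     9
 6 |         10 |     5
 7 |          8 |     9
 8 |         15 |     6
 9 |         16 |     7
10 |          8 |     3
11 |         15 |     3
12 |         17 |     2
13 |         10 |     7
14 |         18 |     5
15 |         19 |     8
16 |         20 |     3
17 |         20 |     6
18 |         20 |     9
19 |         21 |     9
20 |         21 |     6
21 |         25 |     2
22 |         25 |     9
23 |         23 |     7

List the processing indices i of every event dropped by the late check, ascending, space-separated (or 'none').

10

i=0 t=1 v=4: → [1,5); WM=-2
i=1 t=2 v=7: → [1,6); WM=-1
i=2 t=6 v=3: → [6,10); WM=3
i=3 t=7 v=4: → [6,11); WM=4
i=4 t=5 v=5: → [1,11); WM=4
i=5 t=6 v=9: → [1,11); WM=4
i=6 t=10 v=5: → [1,14); WM=7
i=7 t=8 v=9: → [1,14); WM=7
i=8 t=15 v=6: → [15,19); WM=12
i=9 t=16 v=7: → [15,20); WM=13
i=10 t=8 v=3: DROP (t<13-4); WM=13
i=11 t=15 v=3: → [15,20); WM=13
i=12 t=17 v=2: → [15,21); WM=14
i=13 t=10 v=7: → [1,14); WM=14
i=14 t=18 v=5: → [15,22); WM=15
i=15 t=19 v=8: → [15,23); WM=16
i=16 t=20 v=3: → [15,24); WM=17
i=17 t=20 v=6: → [15,24); WM=17
i=18 t=20 v=9: → [15,24); WM=17
i=19 t=21 v=9: → [15,25); WM=18
i=20 t=21 v=6: → [15,25); WM=18
i=21 t=25 v=2: → [25,29); WM=22
i=22 t=25 v=9: → [25,29); WM=22
i=23 t=23 v=7: → [15,29); WM=22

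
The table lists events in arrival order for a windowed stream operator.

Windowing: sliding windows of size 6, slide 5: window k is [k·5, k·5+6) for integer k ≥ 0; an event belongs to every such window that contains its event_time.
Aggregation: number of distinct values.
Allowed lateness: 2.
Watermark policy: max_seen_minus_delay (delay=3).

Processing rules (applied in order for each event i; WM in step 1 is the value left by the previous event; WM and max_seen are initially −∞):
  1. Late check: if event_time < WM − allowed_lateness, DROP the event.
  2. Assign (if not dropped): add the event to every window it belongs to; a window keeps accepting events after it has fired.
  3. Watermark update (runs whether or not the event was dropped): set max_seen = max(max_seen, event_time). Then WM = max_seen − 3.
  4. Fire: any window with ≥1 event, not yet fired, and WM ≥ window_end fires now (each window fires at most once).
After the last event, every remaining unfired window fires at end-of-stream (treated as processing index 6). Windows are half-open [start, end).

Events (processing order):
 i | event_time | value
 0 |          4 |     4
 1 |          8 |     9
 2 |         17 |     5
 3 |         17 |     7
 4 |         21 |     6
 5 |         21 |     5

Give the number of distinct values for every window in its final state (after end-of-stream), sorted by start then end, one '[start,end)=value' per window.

[0,6)=1 [5,11)=1 [15,21)=2 [20,26)=2

i=0 t=4 v=4: → [0,6); WM=1
i=1 t=8 v=9: → [5,11); WM=5
i=2 t=17 v=5: → [15,21); WM=14; [0,6) fires=1 [5,11) fires=1
i=3 t=17 v=7: → [15,21); WM=14
i=4 t=21 v=6: → [20,26); WM=18
i=5 t=21 v=5: → [20,26); WM=18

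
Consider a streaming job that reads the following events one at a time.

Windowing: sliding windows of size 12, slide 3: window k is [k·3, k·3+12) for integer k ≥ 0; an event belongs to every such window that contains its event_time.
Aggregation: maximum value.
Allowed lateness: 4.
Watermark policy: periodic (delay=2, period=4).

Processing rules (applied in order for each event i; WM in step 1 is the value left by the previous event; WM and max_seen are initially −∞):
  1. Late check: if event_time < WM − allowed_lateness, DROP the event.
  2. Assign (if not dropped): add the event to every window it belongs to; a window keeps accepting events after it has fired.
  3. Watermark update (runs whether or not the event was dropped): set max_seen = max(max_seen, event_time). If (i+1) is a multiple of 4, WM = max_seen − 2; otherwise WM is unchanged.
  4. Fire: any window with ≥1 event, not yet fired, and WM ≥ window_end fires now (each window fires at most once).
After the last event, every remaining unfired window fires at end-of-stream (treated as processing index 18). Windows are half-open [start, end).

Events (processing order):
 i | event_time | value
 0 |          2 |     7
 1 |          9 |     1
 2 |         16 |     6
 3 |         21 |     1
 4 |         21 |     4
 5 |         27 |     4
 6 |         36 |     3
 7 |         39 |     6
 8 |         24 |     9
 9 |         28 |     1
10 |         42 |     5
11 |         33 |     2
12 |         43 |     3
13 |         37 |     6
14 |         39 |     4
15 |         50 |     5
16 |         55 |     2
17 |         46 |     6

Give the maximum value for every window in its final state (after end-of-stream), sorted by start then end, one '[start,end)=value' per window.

i=0 t=2 v=7: → [0,12); WM=−∞
i=1 t=9 v=1: → [9,21),[6,18),[3,15),[0,12); WM=−∞
i=2 t=16 v=6: → [15,27),[12,24),[9,21),[6,18); WM=−∞
i=3 t=21 v=1: → [21,33),[18,30),[15,27),[12,24); WM=19; [0,12) fires=7 [3,15) fires=1 [6,18) fires=6
i=4 t=21 v=4: → [21,33),[18,30),[15,27),[12,24); WM=19
i=5 t=27 v=4: → [27,39),[24,36),[21,33),[18,30); WM=19
i=6 t=36 v=3: → [36,48),[33,45),[30,42),[27,39); WM=19
i=7 t=39 v=6: → [39,51),[36,48),[33,45),[30,42); WM=37; [9,21) fires=6 [12,24) fires=6 [15,27) fires=6 [18,30) fires=4 [21,33) fires=4 [24,36) fires=4
i=8 t=24 v=9: DROP (t<37-4); WM=37
i=9 t=28 v=1: DROP (t<37-4); WM=37
i=10 t=42 v=5: → [42,54),[39,51),[36,48),[33,45); WM=37
i=11 t=33 v=2: → [33,45),[30,42),[27,39),[24,36); WM=40; [27,39) fires=4
i=12 t=43 v=3: → [42,54),[39,51),[36,48),[33,45); WM=40
i=13 t=37 v=6: → [36,48),[33,45),[30,42),[27,39); WM=40
i=14 t=39 v=4: → [39,51),[36,48),[33,45),[30,42); WM=40
i=15 t=50 v=5: → [48,60),[45,57),[42,54),[39,51); WM=48; [30,42) fires=6 [33,45) fires=6 [36,48) fires=6
i=16 t=55 v=2: → [54,66),[51,63),[48,60),[45,57); WM=48
i=17 t=46 v=6: → [45,57),[42,54),[39,51),[36,48); WM=48

[0,12)=7 [3,15)=1 [6,18)=6 [9,21)=6 [12,24)=6 [15,27)=6 [18,30)=4 [21,33)=4 [24,36)=4 [27,39)=6 [30,42)=6 [33,45)=6 [36,48)=6 [39,51)=6 [42,54)=6 [45,57)=6 [48,60)=5 [51,63)=2 [54,66)=2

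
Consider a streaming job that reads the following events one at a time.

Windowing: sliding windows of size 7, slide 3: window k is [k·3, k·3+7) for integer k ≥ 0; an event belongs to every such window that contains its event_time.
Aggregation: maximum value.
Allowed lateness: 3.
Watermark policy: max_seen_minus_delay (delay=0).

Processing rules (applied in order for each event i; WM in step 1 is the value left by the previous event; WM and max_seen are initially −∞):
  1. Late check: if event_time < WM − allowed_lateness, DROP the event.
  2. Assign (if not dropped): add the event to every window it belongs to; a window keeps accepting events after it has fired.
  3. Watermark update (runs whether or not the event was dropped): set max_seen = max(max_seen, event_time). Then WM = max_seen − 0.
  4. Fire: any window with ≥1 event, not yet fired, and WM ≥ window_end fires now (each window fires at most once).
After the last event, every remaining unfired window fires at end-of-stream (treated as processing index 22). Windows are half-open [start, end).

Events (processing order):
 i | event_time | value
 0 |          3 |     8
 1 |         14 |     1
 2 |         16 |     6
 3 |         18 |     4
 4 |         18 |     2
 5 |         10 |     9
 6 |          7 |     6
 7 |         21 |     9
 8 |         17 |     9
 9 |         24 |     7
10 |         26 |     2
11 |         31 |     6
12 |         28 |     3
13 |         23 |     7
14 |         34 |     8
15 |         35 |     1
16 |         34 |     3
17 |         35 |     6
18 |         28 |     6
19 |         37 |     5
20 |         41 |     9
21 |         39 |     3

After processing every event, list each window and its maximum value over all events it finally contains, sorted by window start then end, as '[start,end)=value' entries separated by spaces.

[0,7)=8 [3,10)=8 [9,16)=1 [12,19)=6 [15,22)=9 [18,25)=9 [21,28)=9 [24,31)=7 [27,34)=6 [30,37)=8 [33,40)=8 [36,43)=9 [39,46)=9

i=0 t=3 v=8: → [3,10),[0,7); WM=3
i=1 t=14 v=1: → [12,19),[9,16); WM=14; [0,7) fires=8 [3,10) fires=8
i=2 t=16 v=6: → [15,22),[12,19); WM=16; [9,16) fires=1
i=3 t=18 v=4: → [18,25),[15,22),[12,19); WM=18
i=4 t=18 v=2: → [18,25),[15,22),[12,19); WM=18
i=5 t=10 v=9: DROP (t<18-3); WM=18
i=6 t=7 v=6: DROP (t<18-3); WM=18
i=7 t=21 v=9: → [21,28),[18,25),[15,22); WM=21; [12,19) fires=6
i=8 t=17 v=9: DROP (t<21-3); WM=21
i=9 t=24 v=7: → [24,31),[21,28),[18,25); WM=24; [15,22) fires=9
i=10 t=26 v=2: → [24,31),[21,28); WM=26; [18,25) fires=9
i=11 t=31 v=6: → [30,37),[27,34); WM=31; [21,28) fires=9 [24,31) fires=7
i=12 t=28 v=3: → [27,34),[24,31); WM=31
i=13 t=23 v=7: DROP (t<31-3); WM=31
i=14 t=34 v=8: → [33,40),[30,37); WM=34; [27,34) fires=6
i=15 t=35 v=1: → [33,40),[30,37); WM=35
i=16 t=34 v=3: → [33,40),[30,37); WM=35
i=17 t=35 v=6: → [33,40),[30,37); WM=35
i=18 t=28 v=6: DROP (t<35-3); WM=35
i=19 t=37 v=5: → [36,43),[33,40); WM=37; [30,37) fires=8
i=20 t=41 v=9: → [39,46),[36,43); WM=41; [33,40) fires=8
i=21 t=39 v=3: → [39,46),[36,43),[33,40); WM=41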